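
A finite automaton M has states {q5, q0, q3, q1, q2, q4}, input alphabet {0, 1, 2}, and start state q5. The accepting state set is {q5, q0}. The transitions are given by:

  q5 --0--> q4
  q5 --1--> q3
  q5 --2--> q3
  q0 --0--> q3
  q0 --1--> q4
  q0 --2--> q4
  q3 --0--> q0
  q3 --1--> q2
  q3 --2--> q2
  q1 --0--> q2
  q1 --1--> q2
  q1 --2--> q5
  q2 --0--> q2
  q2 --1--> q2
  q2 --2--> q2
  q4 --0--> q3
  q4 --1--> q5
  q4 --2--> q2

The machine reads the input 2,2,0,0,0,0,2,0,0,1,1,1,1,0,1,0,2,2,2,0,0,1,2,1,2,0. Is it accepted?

q5 → q3 → q2 → q2 → q2 → q2 → q2 → q2 → q2 → q2 → q2 → q2 → q2 → q2 → q2 → q2 → q2 → q2 → q2 → q2 → q2 → q2 → q2 → q2 → q2 → q2 → q2
End state q2 is not accepting.

No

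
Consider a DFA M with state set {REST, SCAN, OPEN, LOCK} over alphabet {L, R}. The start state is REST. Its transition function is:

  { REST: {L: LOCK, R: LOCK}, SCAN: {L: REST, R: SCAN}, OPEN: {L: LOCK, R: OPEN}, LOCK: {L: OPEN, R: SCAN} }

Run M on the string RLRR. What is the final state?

OPEN

Trace: REST -R-> LOCK -L-> OPEN -R-> OPEN -R-> OPEN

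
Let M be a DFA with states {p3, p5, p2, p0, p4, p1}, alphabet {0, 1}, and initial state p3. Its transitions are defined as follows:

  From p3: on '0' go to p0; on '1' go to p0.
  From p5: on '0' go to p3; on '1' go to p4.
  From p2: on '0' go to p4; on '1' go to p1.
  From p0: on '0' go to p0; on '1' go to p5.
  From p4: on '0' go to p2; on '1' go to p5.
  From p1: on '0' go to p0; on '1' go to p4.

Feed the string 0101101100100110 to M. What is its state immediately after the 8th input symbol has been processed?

p3 → p0 → p5 → p3 → p0 → p5 → p3 → p0 → p5
After 8 symbols: p5.

p5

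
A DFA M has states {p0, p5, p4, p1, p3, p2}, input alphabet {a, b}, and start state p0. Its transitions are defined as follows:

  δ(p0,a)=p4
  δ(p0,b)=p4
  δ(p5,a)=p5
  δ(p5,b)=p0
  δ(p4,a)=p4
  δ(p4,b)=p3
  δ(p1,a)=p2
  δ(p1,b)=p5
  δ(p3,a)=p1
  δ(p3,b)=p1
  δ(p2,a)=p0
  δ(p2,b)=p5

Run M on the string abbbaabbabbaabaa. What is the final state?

p4

start at p0
read 'a': p0 → p4
read 'b': p4 → p3
read 'b': p3 → p1
read 'b': p1 → p5
read 'a': p5 → p5
read 'a': p5 → p5
read 'b': p5 → p0
read 'b': p0 → p4
read 'a': p4 → p4
read 'b': p4 → p3
read 'b': p3 → p1
read 'a': p1 → p2
read 'a': p2 → p0
read 'b': p0 → p4
read 'a': p4 → p4
read 'a': p4 → p4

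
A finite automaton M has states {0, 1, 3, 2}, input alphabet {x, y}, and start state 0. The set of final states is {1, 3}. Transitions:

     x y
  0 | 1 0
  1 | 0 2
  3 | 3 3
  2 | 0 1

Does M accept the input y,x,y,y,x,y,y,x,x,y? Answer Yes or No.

Trace: 0 -y-> 0 -x-> 1 -y-> 2 -y-> 1 -x-> 0 -y-> 0 -y-> 0 -x-> 1 -x-> 0 -y-> 0
End state 0 is not accepting.

No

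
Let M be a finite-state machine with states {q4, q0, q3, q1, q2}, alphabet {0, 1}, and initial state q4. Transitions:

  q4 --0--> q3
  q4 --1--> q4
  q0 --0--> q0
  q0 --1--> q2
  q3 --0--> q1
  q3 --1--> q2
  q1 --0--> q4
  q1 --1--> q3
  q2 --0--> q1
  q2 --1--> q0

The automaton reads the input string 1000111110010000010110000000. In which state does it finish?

q4 → q4 → q3 → q1 → q4 → q4 → q4 → q4 → q4 → q4 → q3 → q1 → q3 → q1 → q4 → q3 → q1 → q4 → q4 → q3 → q2 → q0 → q0 → q0 → q0 → q0 → q0 → q0 → q0

q0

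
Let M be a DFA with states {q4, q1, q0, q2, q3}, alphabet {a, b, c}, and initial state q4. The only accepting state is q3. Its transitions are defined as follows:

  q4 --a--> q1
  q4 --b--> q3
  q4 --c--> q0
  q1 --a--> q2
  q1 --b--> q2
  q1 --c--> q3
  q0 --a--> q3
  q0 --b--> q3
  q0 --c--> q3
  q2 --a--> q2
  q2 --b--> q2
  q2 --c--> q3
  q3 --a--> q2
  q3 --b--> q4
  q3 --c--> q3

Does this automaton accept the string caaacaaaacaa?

Trace: q4 -c-> q0 -a-> q3 -a-> q2 -a-> q2 -c-> q3 -a-> q2 -a-> q2 -a-> q2 -a-> q2 -c-> q3 -a-> q2 -a-> q2
End state q2 is not accepting.

No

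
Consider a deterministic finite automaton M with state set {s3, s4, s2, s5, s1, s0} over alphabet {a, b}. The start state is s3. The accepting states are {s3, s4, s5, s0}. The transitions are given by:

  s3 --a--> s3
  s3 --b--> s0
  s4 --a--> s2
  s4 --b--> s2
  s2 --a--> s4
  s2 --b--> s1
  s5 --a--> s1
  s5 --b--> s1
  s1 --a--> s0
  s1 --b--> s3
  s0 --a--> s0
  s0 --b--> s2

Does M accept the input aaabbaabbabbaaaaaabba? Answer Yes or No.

Yes

start at s3
read 'a': s3 → s3
read 'a': s3 → s3
read 'a': s3 → s3
read 'b': s3 → s0
read 'b': s0 → s2
read 'a': s2 → s4
read 'a': s4 → s2
read 'b': s2 → s1
read 'b': s1 → s3
read 'a': s3 → s3
read 'b': s3 → s0
read 'b': s0 → s2
read 'a': s2 → s4
read 'a': s4 → s2
read 'a': s2 → s4
read 'a': s4 → s2
read 'a': s2 → s4
read 'a': s4 → s2
read 'b': s2 → s1
read 'b': s1 → s3
read 'a': s3 → s3
End state s3 is accepting.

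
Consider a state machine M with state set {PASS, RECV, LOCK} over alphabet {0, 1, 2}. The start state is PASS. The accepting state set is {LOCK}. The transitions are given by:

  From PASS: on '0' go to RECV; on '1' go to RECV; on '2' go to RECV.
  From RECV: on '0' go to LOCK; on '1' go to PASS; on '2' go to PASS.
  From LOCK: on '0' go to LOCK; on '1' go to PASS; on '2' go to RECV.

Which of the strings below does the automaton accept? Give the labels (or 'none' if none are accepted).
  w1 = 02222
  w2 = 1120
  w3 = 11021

w2

w1: PASS → RECV → PASS → RECV → PASS → RECV  → end RECV, rejected
w2: PASS → RECV → PASS → RECV → LOCK  → end LOCK, accepted
w3: PASS → RECV → PASS → RECV → PASS → RECV  → end RECV, rejected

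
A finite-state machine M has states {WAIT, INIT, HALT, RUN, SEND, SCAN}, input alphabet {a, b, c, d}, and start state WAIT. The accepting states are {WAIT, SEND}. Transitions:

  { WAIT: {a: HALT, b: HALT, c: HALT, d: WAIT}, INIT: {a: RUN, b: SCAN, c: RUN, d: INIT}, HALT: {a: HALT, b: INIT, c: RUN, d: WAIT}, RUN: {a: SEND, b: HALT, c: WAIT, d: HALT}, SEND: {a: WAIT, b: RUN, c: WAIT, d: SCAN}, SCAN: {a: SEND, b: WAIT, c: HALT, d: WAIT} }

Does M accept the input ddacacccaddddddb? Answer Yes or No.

Trace: WAIT -d-> WAIT -d-> WAIT -a-> HALT -c-> RUN -a-> SEND -c-> WAIT -c-> HALT -c-> RUN -a-> SEND -d-> SCAN -d-> WAIT -d-> WAIT -d-> WAIT -d-> WAIT -d-> WAIT -b-> HALT
End state HALT is not accepting.

No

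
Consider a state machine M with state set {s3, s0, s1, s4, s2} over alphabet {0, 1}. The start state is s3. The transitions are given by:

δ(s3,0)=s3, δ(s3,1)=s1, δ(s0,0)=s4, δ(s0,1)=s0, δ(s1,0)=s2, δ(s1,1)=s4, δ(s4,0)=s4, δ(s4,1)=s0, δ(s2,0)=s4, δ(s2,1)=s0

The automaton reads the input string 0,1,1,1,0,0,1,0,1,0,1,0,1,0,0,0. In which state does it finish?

s4

start at s3
read '0': s3 → s3
read '1': s3 → s1
read '1': s1 → s4
read '1': s4 → s0
read '0': s0 → s4
read '0': s4 → s4
read '1': s4 → s0
read '0': s0 → s4
read '1': s4 → s0
read '0': s0 → s4
read '1': s4 → s0
read '0': s0 → s4
read '1': s4 → s0
read '0': s0 → s4
read '0': s4 → s4
read '0': s4 → s4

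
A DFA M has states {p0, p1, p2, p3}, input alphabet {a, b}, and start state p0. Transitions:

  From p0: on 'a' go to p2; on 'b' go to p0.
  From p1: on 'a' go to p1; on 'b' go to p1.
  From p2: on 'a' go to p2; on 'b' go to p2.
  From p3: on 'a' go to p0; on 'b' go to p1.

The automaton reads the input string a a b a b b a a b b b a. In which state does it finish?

p2

p0 → p2 → p2 → p2 → p2 → p2 → p2 → p2 → p2 → p2 → p2 → p2 → p2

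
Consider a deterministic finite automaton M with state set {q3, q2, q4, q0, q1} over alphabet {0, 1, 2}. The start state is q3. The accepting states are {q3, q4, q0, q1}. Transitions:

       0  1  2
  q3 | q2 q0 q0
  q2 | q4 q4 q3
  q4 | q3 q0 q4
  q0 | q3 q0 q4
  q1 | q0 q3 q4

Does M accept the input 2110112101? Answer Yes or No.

Yes

Trace: q3 -2-> q0 -1-> q0 -1-> q0 -0-> q3 -1-> q0 -1-> q0 -2-> q4 -1-> q0 -0-> q3 -1-> q0
End state q0 is accepting.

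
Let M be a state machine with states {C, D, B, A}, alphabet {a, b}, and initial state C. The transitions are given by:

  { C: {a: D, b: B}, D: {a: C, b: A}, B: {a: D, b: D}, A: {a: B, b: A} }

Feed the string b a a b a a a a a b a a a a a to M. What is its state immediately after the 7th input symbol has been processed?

Trace: C -b-> B -a-> D -a-> C -b-> B -a-> D -a-> C -a-> D
After 7 symbols: D.

D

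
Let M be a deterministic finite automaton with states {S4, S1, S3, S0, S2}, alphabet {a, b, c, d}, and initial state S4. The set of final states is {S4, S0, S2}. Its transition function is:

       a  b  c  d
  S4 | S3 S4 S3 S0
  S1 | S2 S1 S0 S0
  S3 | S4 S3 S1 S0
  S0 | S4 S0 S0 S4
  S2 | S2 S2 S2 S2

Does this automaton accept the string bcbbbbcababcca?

Yes

start at S4
read 'b': S4 → S4
read 'c': S4 → S3
read 'b': S3 → S3
read 'b': S3 → S3
read 'b': S3 → S3
read 'b': S3 → S3
read 'c': S3 → S1
read 'a': S1 → S2
read 'b': S2 → S2
read 'a': S2 → S2
read 'b': S2 → S2
read 'c': S2 → S2
read 'c': S2 → S2
read 'a': S2 → S2
End state S2 is accepting.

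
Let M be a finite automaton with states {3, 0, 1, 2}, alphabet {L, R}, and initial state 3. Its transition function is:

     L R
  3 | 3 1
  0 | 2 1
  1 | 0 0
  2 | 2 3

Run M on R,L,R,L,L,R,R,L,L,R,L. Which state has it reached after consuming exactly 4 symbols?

0

Trace: 3 -R-> 1 -L-> 0 -R-> 1 -L-> 0
After 4 symbols: 0.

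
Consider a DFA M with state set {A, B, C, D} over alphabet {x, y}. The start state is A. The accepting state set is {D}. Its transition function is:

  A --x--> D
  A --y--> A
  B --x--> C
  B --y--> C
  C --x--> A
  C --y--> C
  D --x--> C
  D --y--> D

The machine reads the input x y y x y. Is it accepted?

A → D → D → D → C → C
End state C is not accepting.

No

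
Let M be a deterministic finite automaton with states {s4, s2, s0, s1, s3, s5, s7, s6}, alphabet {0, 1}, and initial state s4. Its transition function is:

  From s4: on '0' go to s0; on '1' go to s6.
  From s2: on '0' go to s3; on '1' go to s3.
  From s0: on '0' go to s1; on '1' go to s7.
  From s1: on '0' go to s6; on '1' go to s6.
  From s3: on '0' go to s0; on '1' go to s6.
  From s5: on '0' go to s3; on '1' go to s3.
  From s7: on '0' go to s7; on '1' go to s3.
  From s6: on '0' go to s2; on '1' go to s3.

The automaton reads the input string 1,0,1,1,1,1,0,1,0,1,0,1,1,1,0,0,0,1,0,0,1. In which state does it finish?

start at s4
read '1': s4 → s6
read '0': s6 → s2
read '1': s2 → s3
read '1': s3 → s6
read '1': s6 → s3
read '1': s3 → s6
read '0': s6 → s2
read '1': s2 → s3
read '0': s3 → s0
read '1': s0 → s7
read '0': s7 → s7
read '1': s7 → s3
read '1': s3 → s6
read '1': s6 → s3
read '0': s3 → s0
read '0': s0 → s1
read '0': s1 → s6
read '1': s6 → s3
read '0': s3 → s0
read '0': s0 → s1
read '1': s1 → s6

s6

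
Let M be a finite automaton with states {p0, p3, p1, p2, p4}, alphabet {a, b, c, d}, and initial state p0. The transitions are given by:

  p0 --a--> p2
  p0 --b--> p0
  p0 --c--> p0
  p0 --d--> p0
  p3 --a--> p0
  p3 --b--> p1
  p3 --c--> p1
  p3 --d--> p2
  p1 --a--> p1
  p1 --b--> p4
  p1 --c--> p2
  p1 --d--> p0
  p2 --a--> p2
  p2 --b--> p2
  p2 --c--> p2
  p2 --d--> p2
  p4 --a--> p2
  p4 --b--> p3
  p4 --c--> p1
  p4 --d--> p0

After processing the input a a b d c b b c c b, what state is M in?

p2

p0 → p2 → p2 → p2 → p2 → p2 → p2 → p2 → p2 → p2 → p2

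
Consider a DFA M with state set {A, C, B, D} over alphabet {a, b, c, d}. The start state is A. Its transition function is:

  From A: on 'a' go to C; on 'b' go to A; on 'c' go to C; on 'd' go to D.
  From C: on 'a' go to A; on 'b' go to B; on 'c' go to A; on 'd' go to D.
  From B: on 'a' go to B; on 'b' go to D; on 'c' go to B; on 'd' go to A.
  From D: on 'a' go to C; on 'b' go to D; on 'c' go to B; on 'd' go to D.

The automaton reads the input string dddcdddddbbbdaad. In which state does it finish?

D

A → D → D → D → B → A → D → D → D → D → D → D → D → D → C → A → D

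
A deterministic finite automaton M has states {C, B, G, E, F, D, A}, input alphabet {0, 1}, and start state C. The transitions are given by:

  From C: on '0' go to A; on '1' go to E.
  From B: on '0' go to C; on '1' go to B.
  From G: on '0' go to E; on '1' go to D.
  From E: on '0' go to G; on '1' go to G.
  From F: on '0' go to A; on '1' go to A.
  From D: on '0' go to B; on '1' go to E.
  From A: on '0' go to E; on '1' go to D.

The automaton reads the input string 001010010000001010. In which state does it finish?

C → A → E → G → E → G → E → G → D → B → C → A → E → G → E → G → E → G → E

E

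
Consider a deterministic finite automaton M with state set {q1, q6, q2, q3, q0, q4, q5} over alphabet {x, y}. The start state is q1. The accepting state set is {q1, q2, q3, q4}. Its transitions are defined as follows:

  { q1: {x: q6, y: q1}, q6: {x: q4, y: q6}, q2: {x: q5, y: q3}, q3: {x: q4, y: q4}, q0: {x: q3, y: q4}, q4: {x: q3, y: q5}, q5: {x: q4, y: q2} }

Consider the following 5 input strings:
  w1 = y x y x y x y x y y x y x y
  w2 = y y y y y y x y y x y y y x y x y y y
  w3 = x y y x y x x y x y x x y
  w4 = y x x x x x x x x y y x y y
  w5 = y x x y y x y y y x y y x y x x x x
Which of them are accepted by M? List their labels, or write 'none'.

w1:
  start at q1
  read 'y': q1 → q1
  read 'x': q1 → q6
  read 'y': q6 → q6
  read 'x': q6 → q4
  read 'y': q4 → q5
  read 'x': q5 → q4
  read 'y': q4 → q5
  read 'x': q5 → q4
  read 'y': q4 → q5
  read 'y': q5 → q2
  read 'x': q2 → q5
  read 'y': q5 → q2
  read 'x': q2 → q5
  read 'y': q5 → q2
  end q2, accepted
w2:
  start at q1
  read 'y': q1 → q1
  read 'y': q1 → q1
  read 'y': q1 → q1
  read 'y': q1 → q1
  read 'y': q1 → q1
  read 'y': q1 → q1
  read 'x': q1 → q6
  read 'y': q6 → q6
  read 'y': q6 → q6
  read 'x': q6 → q4
  read 'y': q4 → q5
  read 'y': q5 → q2
  read 'y': q2 → q3
  read 'x': q3 → q4
  read 'y': q4 → q5
  read 'x': q5 → q4
  read 'y': q4 → q5
  read 'y': q5 → q2
  read 'y': q2 → q3
  end q3, accepted
w3:
  start at q1
  read 'x': q1 → q6
  read 'y': q6 → q6
  read 'y': q6 → q6
  read 'x': q6 → q4
  read 'y': q4 → q5
  read 'x': q5 → q4
  read 'x': q4 → q3
  read 'y': q3 → q4
  read 'x': q4 → q3
  read 'y': q3 → q4
  read 'x': q4 → q3
  read 'x': q3 → q4
  read 'y': q4 → q5
  end q5, rejected
w4:
  start at q1
  read 'y': q1 → q1
  read 'x': q1 → q6
  read 'x': q6 → q4
  read 'x': q4 → q3
  read 'x': q3 → q4
  read 'x': q4 → q3
  read 'x': q3 → q4
  read 'x': q4 → q3
  read 'x': q3 → q4
  read 'y': q4 → q5
  read 'y': q5 → q2
  read 'x': q2 → q5
  read 'y': q5 → q2
  read 'y': q2 → q3
  end q3, accepted
w5:
  start at q1
  read 'y': q1 → q1
  read 'x': q1 → q6
  read 'x': q6 → q4
  read 'y': q4 → q5
  read 'y': q5 → q2
  read 'x': q2 → q5
  read 'y': q5 → q2
  read 'y': q2 → q3
  read 'y': q3 → q4
  read 'x': q4 → q3
  read 'y': q3 → q4
  read 'y': q4 → q5
  read 'x': q5 → q4
  read 'y': q4 → q5
  read 'x': q5 → q4
  read 'x': q4 → q3
  read 'x': q3 → q4
  read 'x': q4 → q3
  end q3, accepted

w1, w2, w4, w5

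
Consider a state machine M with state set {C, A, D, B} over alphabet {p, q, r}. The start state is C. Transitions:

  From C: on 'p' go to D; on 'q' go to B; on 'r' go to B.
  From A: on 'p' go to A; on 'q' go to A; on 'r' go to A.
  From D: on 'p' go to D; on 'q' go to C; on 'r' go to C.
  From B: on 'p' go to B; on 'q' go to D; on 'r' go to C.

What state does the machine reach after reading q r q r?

C

C → B → C → B → C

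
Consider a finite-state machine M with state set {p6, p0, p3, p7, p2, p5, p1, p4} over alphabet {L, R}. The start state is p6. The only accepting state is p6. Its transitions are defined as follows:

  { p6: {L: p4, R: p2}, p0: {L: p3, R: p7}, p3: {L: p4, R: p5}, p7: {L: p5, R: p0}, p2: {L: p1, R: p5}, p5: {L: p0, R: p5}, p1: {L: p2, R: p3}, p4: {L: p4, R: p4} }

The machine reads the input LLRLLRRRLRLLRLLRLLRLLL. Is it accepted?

p6 → p4 → p4 → p4 → p4 → p4 → p4 → p4 → p4 → p4 → p4 → p4 → p4 → p4 → p4 → p4 → p4 → p4 → p4 → p4 → p4 → p4 → p4
End state p4 is not accepting.

No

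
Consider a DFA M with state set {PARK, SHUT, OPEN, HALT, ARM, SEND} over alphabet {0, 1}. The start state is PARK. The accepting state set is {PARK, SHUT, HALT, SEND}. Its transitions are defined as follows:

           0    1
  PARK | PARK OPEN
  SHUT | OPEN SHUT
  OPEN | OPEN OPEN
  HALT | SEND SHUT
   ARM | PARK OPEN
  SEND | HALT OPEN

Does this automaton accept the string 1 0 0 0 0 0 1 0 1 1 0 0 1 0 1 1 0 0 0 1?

PARK → OPEN → OPEN → OPEN → OPEN → OPEN → OPEN → OPEN → OPEN → OPEN → OPEN → OPEN → OPEN → OPEN → OPEN → OPEN → OPEN → OPEN → OPEN → OPEN → OPEN
End state OPEN is not accepting.

No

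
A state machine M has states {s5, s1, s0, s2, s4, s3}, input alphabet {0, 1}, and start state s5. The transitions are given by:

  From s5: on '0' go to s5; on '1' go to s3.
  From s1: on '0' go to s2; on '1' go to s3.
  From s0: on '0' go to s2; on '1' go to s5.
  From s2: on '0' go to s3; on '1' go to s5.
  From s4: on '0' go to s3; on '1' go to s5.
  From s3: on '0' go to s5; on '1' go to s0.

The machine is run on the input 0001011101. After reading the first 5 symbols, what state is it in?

Trace: s5 -0-> s5 -0-> s5 -0-> s5 -1-> s3 -0-> s5
After 5 symbols: s5.

s5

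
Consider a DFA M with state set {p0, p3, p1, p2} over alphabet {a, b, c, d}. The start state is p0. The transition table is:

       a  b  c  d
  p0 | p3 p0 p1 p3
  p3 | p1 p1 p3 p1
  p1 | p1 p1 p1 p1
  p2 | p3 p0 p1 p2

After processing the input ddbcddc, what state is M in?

Trace: p0 -d-> p3 -d-> p1 -b-> p1 -c-> p1 -d-> p1 -d-> p1 -c-> p1

p1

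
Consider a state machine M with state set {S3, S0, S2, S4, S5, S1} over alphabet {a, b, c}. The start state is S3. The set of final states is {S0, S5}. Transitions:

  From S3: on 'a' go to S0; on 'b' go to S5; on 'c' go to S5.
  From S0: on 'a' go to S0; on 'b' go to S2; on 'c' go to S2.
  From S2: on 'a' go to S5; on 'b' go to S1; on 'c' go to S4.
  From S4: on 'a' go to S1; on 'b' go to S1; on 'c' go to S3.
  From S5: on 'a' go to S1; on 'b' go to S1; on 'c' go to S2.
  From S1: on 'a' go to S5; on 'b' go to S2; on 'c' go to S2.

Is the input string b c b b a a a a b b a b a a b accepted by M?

S3 → S5 → S2 → S1 → S2 → S5 → S1 → S5 → S1 → S2 → S1 → S5 → S1 → S5 → S1 → S2
End state S2 is not accepting.

No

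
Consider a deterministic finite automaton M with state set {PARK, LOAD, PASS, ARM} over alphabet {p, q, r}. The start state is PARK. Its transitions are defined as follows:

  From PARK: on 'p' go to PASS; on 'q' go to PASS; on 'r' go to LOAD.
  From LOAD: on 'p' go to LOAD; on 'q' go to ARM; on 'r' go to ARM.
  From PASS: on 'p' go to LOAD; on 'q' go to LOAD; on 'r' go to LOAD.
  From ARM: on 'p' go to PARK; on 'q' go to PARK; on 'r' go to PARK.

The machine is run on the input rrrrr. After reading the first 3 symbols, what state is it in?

PARK

start at PARK
read 'r': PARK → LOAD
read 'r': LOAD → ARM
read 'r': ARM → PARK
After 3 symbols: PARK.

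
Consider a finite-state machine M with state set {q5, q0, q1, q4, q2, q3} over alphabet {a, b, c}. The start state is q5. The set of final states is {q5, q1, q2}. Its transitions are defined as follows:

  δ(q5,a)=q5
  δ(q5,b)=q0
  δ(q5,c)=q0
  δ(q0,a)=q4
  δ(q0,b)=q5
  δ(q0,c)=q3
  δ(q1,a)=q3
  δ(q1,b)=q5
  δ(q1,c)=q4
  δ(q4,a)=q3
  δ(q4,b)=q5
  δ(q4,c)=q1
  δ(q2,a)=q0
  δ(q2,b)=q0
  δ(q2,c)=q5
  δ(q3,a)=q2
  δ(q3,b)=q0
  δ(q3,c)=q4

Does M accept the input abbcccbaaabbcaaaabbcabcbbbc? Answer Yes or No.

No

Trace: q5 -a-> q5 -b-> q0 -b-> q5 -c-> q0 -c-> q3 -c-> q4 -b-> q5 -a-> q5 -a-> q5 -a-> q5 -b-> q0 -b-> q5 -c-> q0 -a-> q4 -a-> q3 -a-> q2 -a-> q0 -b-> q5 -b-> q0 -c-> q3 -a-> q2 -b-> q0 -c-> q3 -b-> q0 -b-> q5 -b-> q0 -c-> q3
End state q3 is not accepting.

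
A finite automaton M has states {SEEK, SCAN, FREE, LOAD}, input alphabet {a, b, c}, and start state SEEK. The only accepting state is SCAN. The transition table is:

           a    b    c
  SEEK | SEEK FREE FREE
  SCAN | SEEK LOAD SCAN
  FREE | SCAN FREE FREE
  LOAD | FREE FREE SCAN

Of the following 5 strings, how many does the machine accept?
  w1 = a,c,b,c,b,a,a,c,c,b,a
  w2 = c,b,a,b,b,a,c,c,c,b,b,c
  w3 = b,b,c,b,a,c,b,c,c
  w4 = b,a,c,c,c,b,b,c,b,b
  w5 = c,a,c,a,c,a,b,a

2

w1:
  start at SEEK
  read 'a': SEEK → SEEK
  read 'c': SEEK → FREE
  read 'b': FREE → FREE
  read 'c': FREE → FREE
  read 'b': FREE → FREE
  read 'a': FREE → SCAN
  read 'a': SCAN → SEEK
  read 'c': SEEK → FREE
  read 'c': FREE → FREE
  read 'b': FREE → FREE
  read 'a': FREE → SCAN
  end SCAN, accepted
w2:
  start at SEEK
  read 'c': SEEK → FREE
  read 'b': FREE → FREE
  read 'a': FREE → SCAN
  read 'b': SCAN → LOAD
  read 'b': LOAD → FREE
  read 'a': FREE → SCAN
  read 'c': SCAN → SCAN
  read 'c': SCAN → SCAN
  read 'c': SCAN → SCAN
  read 'b': SCAN → LOAD
  read 'b': LOAD → FREE
  read 'c': FREE → FREE
  end FREE, rejected
w3:
  start at SEEK
  read 'b': SEEK → FREE
  read 'b': FREE → FREE
  read 'c': FREE → FREE
  read 'b': FREE → FREE
  read 'a': FREE → SCAN
  read 'c': SCAN → SCAN
  read 'b': SCAN → LOAD
  read 'c': LOAD → SCAN
  read 'c': SCAN → SCAN
  end SCAN, accepted
w4:
  start at SEEK
  read 'b': SEEK → FREE
  read 'a': FREE → SCAN
  read 'c': SCAN → SCAN
  read 'c': SCAN → SCAN
  read 'c': SCAN → SCAN
  read 'b': SCAN → LOAD
  read 'b': LOAD → FREE
  read 'c': FREE → FREE
  read 'b': FREE → FREE
  read 'b': FREE → FREE
  end FREE, rejected
w5:
  start at SEEK
  read 'c': SEEK → FREE
  read 'a': FREE → SCAN
  read 'c': SCAN → SCAN
  read 'a': SCAN → SEEK
  read 'c': SEEK → FREE
  read 'a': FREE → SCAN
  read 'b': SCAN → LOAD
  read 'a': LOAD → FREE
  end FREE, rejected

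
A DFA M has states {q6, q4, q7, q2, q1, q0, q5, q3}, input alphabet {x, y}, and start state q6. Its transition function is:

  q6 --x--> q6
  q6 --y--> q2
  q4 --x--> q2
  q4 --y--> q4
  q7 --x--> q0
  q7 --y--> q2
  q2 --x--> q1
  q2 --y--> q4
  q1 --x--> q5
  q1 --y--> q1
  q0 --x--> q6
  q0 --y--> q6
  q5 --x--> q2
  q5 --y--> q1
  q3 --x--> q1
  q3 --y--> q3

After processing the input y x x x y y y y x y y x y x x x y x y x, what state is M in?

q5

Trace: q6 -y-> q2 -x-> q1 -x-> q5 -x-> q2 -y-> q4 -y-> q4 -y-> q4 -y-> q4 -x-> q2 -y-> q4 -y-> q4 -x-> q2 -y-> q4 -x-> q2 -x-> q1 -x-> q5 -y-> q1 -x-> q5 -y-> q1 -x-> q5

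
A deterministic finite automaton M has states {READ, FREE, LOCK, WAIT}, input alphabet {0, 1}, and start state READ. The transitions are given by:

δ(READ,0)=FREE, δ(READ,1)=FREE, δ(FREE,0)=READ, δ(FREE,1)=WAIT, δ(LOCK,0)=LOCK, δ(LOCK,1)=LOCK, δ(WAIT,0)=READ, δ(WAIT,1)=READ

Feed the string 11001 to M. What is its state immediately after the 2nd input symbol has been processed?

WAIT

READ → FREE → WAIT
After 2 symbols: WAIT.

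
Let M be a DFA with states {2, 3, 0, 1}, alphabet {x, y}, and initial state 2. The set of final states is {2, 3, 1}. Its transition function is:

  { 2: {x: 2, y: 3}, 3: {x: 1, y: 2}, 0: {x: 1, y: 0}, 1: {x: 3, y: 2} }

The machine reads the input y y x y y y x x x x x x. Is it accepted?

Yes

start at 2
read 'y': 2 → 3
read 'y': 3 → 2
read 'x': 2 → 2
read 'y': 2 → 3
read 'y': 3 → 2
read 'y': 2 → 3
read 'x': 3 → 1
read 'x': 1 → 3
read 'x': 3 → 1
read 'x': 1 → 3
read 'x': 3 → 1
read 'x': 1 → 3
End state 3 is accepting.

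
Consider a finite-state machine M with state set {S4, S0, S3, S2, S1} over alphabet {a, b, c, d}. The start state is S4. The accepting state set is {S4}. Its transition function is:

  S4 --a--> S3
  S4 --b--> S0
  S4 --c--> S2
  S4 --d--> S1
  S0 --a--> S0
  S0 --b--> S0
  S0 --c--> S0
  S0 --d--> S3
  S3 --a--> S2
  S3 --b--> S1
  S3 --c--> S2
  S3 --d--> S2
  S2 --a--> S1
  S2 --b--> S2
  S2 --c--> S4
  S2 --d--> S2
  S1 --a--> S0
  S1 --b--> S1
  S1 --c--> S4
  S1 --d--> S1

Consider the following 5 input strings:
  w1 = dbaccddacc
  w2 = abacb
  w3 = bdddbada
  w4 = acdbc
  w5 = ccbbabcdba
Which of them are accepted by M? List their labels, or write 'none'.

w1: S4 → S1 → S1 → S0 → S0 → S0 → S3 → S2 → S1 → S4 → S2  → end S2, rejected
w2: S4 → S3 → S1 → S0 → S0 → S0  → end S0, rejected
w3: S4 → S0 → S3 → S2 → S2 → S2 → S1 → S1 → S0  → end S0, rejected
w4: S4 → S3 → S2 → S2 → S2 → S4  → end S4, accepted
w5: S4 → S2 → S4 → S0 → S0 → S0 → S0 → S0 → S3 → S1 → S0  → end S0, rejected

w4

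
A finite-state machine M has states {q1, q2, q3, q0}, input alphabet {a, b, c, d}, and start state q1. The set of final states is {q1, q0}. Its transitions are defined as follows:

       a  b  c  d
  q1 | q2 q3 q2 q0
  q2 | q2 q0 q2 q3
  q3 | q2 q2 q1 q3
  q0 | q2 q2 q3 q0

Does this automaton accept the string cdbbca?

q1 → q2 → q3 → q2 → q0 → q3 → q2
End state q2 is not accepting.

No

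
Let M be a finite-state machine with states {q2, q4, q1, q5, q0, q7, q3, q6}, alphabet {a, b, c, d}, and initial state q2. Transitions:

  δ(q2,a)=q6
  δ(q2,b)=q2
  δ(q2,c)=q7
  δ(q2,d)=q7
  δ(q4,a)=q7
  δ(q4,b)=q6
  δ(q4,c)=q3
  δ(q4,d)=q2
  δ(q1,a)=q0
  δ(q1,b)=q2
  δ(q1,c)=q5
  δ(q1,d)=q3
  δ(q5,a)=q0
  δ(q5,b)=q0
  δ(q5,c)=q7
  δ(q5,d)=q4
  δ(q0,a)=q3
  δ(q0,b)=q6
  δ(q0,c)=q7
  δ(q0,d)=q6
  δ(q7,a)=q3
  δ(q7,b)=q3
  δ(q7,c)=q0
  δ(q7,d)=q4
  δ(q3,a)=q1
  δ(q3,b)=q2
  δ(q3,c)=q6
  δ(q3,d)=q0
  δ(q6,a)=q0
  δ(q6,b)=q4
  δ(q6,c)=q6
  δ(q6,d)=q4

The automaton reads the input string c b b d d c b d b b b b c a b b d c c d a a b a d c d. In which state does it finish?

q0

Trace: q2 -c-> q7 -b-> q3 -b-> q2 -d-> q7 -d-> q4 -c-> q3 -b-> q2 -d-> q7 -b-> q3 -b-> q2 -b-> q2 -b-> q2 -c-> q7 -a-> q3 -b-> q2 -b-> q2 -d-> q7 -c-> q0 -c-> q7 -d-> q4 -a-> q7 -a-> q3 -b-> q2 -a-> q6 -d-> q4 -c-> q3 -d-> q0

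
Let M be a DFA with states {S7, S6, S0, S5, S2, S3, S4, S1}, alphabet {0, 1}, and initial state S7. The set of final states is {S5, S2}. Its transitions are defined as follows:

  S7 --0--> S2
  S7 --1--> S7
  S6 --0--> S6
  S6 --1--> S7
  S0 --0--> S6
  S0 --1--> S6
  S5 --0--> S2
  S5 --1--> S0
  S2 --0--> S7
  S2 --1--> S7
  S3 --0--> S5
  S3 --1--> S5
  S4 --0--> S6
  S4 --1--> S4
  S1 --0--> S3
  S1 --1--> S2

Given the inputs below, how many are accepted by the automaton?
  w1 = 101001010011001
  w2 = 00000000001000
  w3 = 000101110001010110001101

1

w1: S7 → S7 → S2 → S7 → S2 → S7 → S7 → S2 → S7 → S2 → S7 → S7 → S7 → S2 → S7 → S7  → end S7, rejected
w2: S7 → S2 → S7 → S2 → S7 → S2 → S7 → S2 → S7 → S2 → S7 → S7 → S2 → S7 → S2  → end S2, accepted
w3: S7 → S2 → S7 → S2 → S7 → S2 → S7 → S7 → S7 → S2 → S7 → S2 → S7 → S2 → S7 → S2 → S7 → S7 → S2 → S7 → S2 → S7 → S7 → S2 → S7  → end S7, rejected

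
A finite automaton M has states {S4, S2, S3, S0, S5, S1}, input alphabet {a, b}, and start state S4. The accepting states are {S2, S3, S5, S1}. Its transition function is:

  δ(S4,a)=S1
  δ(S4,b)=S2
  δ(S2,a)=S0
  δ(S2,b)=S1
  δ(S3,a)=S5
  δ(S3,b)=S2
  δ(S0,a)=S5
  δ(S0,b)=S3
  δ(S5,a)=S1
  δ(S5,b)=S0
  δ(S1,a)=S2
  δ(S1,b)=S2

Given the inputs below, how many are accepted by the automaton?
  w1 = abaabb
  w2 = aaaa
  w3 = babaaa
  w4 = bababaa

w1:
  start at S4
  read 'a': S4 → S1
  read 'b': S1 → S2
  read 'a': S2 → S0
  read 'a': S0 → S5
  read 'b': S5 → S0
  read 'b': S0 → S3
  end S3, accepted
w2:
  start at S4
  read 'a': S4 → S1
  read 'a': S1 → S2
  read 'a': S2 → S0
  read 'a': S0 → S5
  end S5, accepted
w3:
  start at S4
  read 'b': S4 → S2
  read 'a': S2 → S0
  read 'b': S0 → S3
  read 'a': S3 → S5
  read 'a': S5 → S1
  read 'a': S1 → S2
  end S2, accepted
w4:
  start at S4
  read 'b': S4 → S2
  read 'a': S2 → S0
  read 'b': S0 → S3
  read 'a': S3 → S5
  read 'b': S5 → S0
  read 'a': S0 → S5
  read 'a': S5 → S1
  end S1, accepted

4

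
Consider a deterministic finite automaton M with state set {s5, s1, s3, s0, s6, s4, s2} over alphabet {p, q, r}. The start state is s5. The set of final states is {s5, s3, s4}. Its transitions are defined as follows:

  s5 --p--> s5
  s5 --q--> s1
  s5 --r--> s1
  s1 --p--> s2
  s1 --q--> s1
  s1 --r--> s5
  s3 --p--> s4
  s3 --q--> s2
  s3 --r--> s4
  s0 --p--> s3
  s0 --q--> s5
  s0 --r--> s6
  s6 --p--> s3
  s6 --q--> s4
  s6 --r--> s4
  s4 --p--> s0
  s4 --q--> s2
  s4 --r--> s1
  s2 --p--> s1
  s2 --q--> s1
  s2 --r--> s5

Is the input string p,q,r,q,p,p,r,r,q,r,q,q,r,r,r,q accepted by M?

No

Trace: s5 -p-> s5 -q-> s1 -r-> s5 -q-> s1 -p-> s2 -p-> s1 -r-> s5 -r-> s1 -q-> s1 -r-> s5 -q-> s1 -q-> s1 -r-> s5 -r-> s1 -r-> s5 -q-> s1
End state s1 is not accepting.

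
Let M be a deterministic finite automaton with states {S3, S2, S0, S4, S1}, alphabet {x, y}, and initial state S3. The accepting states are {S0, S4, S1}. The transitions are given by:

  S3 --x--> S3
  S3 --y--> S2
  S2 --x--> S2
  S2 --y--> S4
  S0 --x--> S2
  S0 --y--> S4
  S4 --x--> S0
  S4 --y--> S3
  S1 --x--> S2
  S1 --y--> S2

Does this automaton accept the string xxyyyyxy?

Yes

S3 → S3 → S3 → S2 → S4 → S3 → S2 → S2 → S4
End state S4 is accepting.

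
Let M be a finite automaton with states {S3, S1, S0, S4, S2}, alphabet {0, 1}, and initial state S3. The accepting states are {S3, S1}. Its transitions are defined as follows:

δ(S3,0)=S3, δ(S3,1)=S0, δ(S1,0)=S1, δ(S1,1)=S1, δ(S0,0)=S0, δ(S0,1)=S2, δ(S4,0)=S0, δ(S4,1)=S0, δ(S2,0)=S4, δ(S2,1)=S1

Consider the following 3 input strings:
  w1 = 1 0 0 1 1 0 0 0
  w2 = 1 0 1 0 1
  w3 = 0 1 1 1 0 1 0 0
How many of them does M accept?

2

w1:
  start at S3
  read '1': S3 → S0
  read '0': S0 → S0
  read '0': S0 → S0
  read '1': S0 → S2
  read '1': S2 → S1
  read '0': S1 → S1
  read '0': S1 → S1
  read '0': S1 → S1
  end S1, accepted
w2:
  start at S3
  read '1': S3 → S0
  read '0': S0 → S0
  read '1': S0 → S2
  read '0': S2 → S4
  read '1': S4 → S0
  end S0, rejected
w3:
  start at S3
  read '0': S3 → S3
  read '1': S3 → S0
  read '1': S0 → S2
  read '1': S2 → S1
  read '0': S1 → S1
  read '1': S1 → S1
  read '0': S1 → S1
  read '0': S1 → S1
  end S1, accepted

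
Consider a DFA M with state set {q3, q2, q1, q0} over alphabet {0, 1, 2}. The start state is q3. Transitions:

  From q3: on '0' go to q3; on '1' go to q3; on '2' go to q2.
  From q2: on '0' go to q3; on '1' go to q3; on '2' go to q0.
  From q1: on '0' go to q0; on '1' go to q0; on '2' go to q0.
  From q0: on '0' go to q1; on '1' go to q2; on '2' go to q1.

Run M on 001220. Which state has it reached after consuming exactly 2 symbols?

q3

Trace: q3 -0-> q3 -0-> q3
After 2 symbols: q3.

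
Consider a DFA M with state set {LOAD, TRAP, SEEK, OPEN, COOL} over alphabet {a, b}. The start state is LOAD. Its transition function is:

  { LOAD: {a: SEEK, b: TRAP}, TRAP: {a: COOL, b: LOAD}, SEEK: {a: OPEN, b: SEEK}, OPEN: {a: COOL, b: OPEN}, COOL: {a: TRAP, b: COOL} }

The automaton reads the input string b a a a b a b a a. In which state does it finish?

Trace: LOAD -b-> TRAP -a-> COOL -a-> TRAP -a-> COOL -b-> COOL -a-> TRAP -b-> LOAD -a-> SEEK -a-> OPEN

OPEN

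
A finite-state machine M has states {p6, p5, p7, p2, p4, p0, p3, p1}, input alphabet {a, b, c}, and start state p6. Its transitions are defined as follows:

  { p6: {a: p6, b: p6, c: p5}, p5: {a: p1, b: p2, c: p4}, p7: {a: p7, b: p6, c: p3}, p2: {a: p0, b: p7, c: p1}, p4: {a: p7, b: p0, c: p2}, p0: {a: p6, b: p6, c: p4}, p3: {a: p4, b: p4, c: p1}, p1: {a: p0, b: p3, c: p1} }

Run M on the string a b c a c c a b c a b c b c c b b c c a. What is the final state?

start at p6
read 'a': p6 → p6
read 'b': p6 → p6
read 'c': p6 → p5
read 'a': p5 → p1
read 'c': p1 → p1
read 'c': p1 → p1
read 'a': p1 → p0
read 'b': p0 → p6
read 'c': p6 → p5
read 'a': p5 → p1
read 'b': p1 → p3
read 'c': p3 → p1
read 'b': p1 → p3
read 'c': p3 → p1
read 'c': p1 → p1
read 'b': p1 → p3
read 'b': p3 → p4
read 'c': p4 → p2
read 'c': p2 → p1
read 'a': p1 → p0

p0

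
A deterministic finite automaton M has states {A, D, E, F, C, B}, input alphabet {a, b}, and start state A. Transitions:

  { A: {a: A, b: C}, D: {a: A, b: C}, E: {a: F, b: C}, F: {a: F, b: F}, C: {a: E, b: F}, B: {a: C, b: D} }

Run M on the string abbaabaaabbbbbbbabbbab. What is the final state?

Trace: A -a-> A -b-> C -b-> F -a-> F -a-> F -b-> F -a-> F -a-> F -a-> F -b-> F -b-> F -b-> F -b-> F -b-> F -b-> F -b-> F -a-> F -b-> F -b-> F -b-> F -a-> F -b-> F

F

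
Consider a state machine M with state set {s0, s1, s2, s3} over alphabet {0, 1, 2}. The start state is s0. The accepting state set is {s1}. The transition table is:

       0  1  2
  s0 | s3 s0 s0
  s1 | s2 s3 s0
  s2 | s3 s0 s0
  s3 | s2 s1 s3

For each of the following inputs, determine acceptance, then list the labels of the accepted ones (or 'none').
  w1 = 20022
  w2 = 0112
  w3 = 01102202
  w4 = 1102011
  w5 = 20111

w1:
  start at s0
  read '2': s0 → s0
  read '0': s0 → s3
  read '0': s3 → s2
  read '2': s2 → s0
  read '2': s0 → s0
  end s0, rejected
w2:
  start at s0
  read '0': s0 → s3
  read '1': s3 → s1
  read '1': s1 → s3
  read '2': s3 → s3
  end s3, rejected
w3:
  start at s0
  read '0': s0 → s3
  read '1': s3 → s1
  read '1': s1 → s3
  read '0': s3 → s2
  read '2': s2 → s0
  read '2': s0 → s0
  read '0': s0 → s3
  read '2': s3 → s3
  end s3, rejected
w4:
  start at s0
  read '1': s0 → s0
  read '1': s0 → s0
  read '0': s0 → s3
  read '2': s3 → s3
  read '0': s3 → s2
  read '1': s2 → s0
  read '1': s0 → s0
  end s0, rejected
w5:
  start at s0
  read '2': s0 → s0
  read '0': s0 → s3
  read '1': s3 → s1
  read '1': s1 → s3
  read '1': s3 → s1
  end s1, accepted

w5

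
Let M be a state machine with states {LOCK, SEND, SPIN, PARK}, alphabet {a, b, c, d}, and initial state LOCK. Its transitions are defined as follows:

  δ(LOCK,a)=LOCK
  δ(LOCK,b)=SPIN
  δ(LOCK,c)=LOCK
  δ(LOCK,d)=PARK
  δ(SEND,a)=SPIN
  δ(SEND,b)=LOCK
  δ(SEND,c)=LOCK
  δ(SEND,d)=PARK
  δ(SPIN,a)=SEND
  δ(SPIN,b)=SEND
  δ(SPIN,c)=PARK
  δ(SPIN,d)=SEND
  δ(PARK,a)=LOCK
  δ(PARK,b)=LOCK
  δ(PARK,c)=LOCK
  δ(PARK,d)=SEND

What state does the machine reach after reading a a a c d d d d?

Trace: LOCK -a-> LOCK -a-> LOCK -a-> LOCK -c-> LOCK -d-> PARK -d-> SEND -d-> PARK -d-> SEND

SEND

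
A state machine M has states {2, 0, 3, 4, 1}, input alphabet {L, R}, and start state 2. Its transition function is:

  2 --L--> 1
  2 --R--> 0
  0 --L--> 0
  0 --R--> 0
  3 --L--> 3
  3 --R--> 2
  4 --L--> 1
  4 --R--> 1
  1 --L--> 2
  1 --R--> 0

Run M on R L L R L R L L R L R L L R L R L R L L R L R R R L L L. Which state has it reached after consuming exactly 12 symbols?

0

Trace: 2 -R-> 0 -L-> 0 -L-> 0 -R-> 0 -L-> 0 -R-> 0 -L-> 0 -L-> 0 -R-> 0 -L-> 0 -R-> 0 -L-> 0
After 12 symbols: 0.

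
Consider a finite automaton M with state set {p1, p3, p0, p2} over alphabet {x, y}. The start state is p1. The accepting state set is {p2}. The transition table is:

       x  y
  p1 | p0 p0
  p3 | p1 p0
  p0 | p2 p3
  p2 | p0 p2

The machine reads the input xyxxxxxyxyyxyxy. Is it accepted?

p1 → p0 → p3 → p1 → p0 → p2 → p0 → p2 → p2 → p0 → p3 → p0 → p2 → p2 → p0 → p3
End state p3 is not accepting.

No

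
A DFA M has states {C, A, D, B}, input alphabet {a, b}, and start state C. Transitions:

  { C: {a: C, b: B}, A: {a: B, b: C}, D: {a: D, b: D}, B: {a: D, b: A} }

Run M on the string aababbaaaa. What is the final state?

D

start at C
read 'a': C → C
read 'a': C → C
read 'b': C → B
read 'a': B → D
read 'b': D → D
read 'b': D → D
read 'a': D → D
read 'a': D → D
read 'a': D → D
read 'a': D → D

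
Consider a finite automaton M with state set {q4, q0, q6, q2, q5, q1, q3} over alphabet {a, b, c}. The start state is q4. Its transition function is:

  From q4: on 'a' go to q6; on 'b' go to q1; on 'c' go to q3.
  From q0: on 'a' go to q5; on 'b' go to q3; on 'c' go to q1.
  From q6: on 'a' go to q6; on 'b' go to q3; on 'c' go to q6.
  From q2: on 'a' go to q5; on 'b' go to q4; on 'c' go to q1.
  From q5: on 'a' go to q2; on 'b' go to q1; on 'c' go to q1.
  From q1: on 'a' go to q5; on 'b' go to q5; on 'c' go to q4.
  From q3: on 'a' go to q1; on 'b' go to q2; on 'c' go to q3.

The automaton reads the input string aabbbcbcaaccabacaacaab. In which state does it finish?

q3

start at q4
read 'a': q4 → q6
read 'a': q6 → q6
read 'b': q6 → q3
read 'b': q3 → q2
read 'b': q2 → q4
read 'c': q4 → q3
read 'b': q3 → q2
read 'c': q2 → q1
read 'a': q1 → q5
read 'a': q5 → q2
read 'c': q2 → q1
read 'c': q1 → q4
read 'a': q4 → q6
read 'b': q6 → q3
read 'a': q3 → q1
read 'c': q1 → q4
read 'a': q4 → q6
read 'a': q6 → q6
read 'c': q6 → q6
read 'a': q6 → q6
read 'a': q6 → q6
read 'b': q6 → q3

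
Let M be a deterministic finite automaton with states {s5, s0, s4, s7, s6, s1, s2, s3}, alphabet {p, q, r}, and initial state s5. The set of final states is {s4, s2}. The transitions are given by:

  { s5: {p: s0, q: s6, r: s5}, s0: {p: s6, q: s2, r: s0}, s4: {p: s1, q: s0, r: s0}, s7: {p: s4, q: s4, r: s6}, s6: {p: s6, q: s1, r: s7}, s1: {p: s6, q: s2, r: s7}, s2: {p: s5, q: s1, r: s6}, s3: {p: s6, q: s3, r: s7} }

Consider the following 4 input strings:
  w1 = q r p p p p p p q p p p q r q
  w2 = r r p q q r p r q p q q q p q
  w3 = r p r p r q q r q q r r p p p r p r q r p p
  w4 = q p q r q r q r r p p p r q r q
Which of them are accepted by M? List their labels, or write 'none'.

w1: Trace: s5 -q-> s6 -r-> s7 -p-> s4 -p-> s1 -p-> s6 -p-> s6 -p-> s6 -p-> s6 -q-> s1 -p-> s6 -p-> s6 -p-> s6 -q-> s1 -r-> s7 -q-> s4  → end s4, accepted
w2: Trace: s5 -r-> s5 -r-> s5 -p-> s0 -q-> s2 -q-> s1 -r-> s7 -p-> s4 -r-> s0 -q-> s2 -p-> s5 -q-> s6 -q-> s1 -q-> s2 -p-> s5 -q-> s6  → end s6, rejected
w3: Trace: s5 -r-> s5 -p-> s0 -r-> s0 -p-> s6 -r-> s7 -q-> s4 -q-> s0 -r-> s0 -q-> s2 -q-> s1 -r-> s7 -r-> s6 -p-> s6 -p-> s6 -p-> s6 -r-> s7 -p-> s4 -r-> s0 -q-> s2 -r-> s6 -p-> s6 -p-> s6  → end s6, rejected
w4: Trace: s5 -q-> s6 -p-> s6 -q-> s1 -r-> s7 -q-> s4 -r-> s0 -q-> s2 -r-> s6 -r-> s7 -p-> s4 -p-> s1 -p-> s6 -r-> s7 -q-> s4 -r-> s0 -q-> s2  → end s2, accepted

w1, w4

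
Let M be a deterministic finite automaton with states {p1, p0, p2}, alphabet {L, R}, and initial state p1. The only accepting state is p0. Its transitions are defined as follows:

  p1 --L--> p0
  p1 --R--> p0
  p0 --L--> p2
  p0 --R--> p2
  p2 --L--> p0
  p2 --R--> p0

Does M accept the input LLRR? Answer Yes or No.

p1 → p0 → p2 → p0 → p2
End state p2 is not accepting.

No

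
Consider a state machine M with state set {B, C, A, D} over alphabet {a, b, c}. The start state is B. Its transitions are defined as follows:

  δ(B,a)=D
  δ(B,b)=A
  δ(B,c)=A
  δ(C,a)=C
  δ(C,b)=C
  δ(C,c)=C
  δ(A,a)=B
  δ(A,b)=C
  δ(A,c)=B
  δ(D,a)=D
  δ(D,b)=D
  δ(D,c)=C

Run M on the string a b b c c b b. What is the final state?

C

start at B
read 'a': B → D
read 'b': D → D
read 'b': D → D
read 'c': D → C
read 'c': C → C
read 'b': C → C
read 'b': C → C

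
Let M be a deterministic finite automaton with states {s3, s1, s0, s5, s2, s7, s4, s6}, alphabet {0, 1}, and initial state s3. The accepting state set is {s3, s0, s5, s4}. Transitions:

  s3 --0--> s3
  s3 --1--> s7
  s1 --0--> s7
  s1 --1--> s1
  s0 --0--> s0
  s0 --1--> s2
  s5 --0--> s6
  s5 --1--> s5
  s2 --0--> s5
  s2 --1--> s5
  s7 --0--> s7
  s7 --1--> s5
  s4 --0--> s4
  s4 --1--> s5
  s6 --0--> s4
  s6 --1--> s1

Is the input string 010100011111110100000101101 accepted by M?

s3 → s3 → s7 → s7 → s5 → s6 → s4 → s4 → s5 → s5 → s5 → s5 → s5 → s5 → s5 → s6 → s1 → s7 → s7 → s7 → s7 → s7 → s5 → s6 → s1 → s1 → s7 → s5
End state s5 is accepting.

Yes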